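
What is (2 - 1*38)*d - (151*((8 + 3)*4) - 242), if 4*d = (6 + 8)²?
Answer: -8166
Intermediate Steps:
d = 49 (d = (6 + 8)²/4 = (¼)*14² = (¼)*196 = 49)
(2 - 1*38)*d - (151*((8 + 3)*4) - 242) = (2 - 1*38)*49 - (151*((8 + 3)*4) - 242) = (2 - 38)*49 - (151*(11*4) - 242) = -36*49 - (151*44 - 242) = -1764 - (6644 - 242) = -1764 - 1*6402 = -1764 - 6402 = -8166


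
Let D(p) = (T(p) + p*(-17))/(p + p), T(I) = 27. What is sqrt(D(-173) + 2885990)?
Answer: sqrt(86374537978)/173 ≈ 1698.8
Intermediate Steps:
D(p) = (27 - 17*p)/(2*p) (D(p) = (27 + p*(-17))/(p + p) = (27 - 17*p)/((2*p)) = (27 - 17*p)*(1/(2*p)) = (27 - 17*p)/(2*p))
sqrt(D(-173) + 2885990) = sqrt((1/2)*(27 - 17*(-173))/(-173) + 2885990) = sqrt((1/2)*(-1/173)*(27 + 2941) + 2885990) = sqrt((1/2)*(-1/173)*2968 + 2885990) = sqrt(-1484/173 + 2885990) = sqrt(499274786/173) = sqrt(86374537978)/173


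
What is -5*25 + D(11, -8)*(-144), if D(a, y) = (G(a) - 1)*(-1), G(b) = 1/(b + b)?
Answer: -2887/11 ≈ -262.45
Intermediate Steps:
G(b) = 1/(2*b)
D(a, y) = 1 - 1/(2*a) (D(a, y) = (1/(2*a) - 1)*(-1) = (-1 + 1/(2*a))*(-1) = 1 - 1/(2*a))
-5*25 + D(11, -8)*(-144) = -5*25 + ((-½ + 11)/11)*(-144) = -125 + ((1/11)*(21/2))*(-144) = -125 + (21/22)*(-144) = -125 - 1512/11 = -2887/11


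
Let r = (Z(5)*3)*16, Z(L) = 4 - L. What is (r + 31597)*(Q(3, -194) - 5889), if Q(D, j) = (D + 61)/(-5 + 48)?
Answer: -7987039487/43 ≈ -1.8575e+8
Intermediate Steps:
Q(D, j) = 61/43 + D/43 (Q(D, j) = (61 + D)/43 = (61 + D)*(1/43) = 61/43 + D/43)
r = -48 (r = ((4 - 1*5)*3)*16 = ((4 - 5)*3)*16 = -1*3*16 = -3*16 = -48)
(r + 31597)*(Q(3, -194) - 5889) = (-48 + 31597)*((61/43 + (1/43)*3) - 5889) = 31549*((61/43 + 3/43) - 5889) = 31549*(64/43 - 5889) = 31549*(-253163/43) = -7987039487/43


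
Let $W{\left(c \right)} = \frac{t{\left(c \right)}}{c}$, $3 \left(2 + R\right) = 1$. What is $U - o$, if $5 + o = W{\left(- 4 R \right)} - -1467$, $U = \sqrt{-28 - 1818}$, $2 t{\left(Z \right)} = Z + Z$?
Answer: $-1463 + i \sqrt{1846} \approx -1463.0 + 42.965 i$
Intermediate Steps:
$R = - \frac{5}{3}$ ($R = -2 + \frac{1}{3} \cdot 1 = -2 + \frac{1}{3} = - \frac{5}{3} \approx -1.6667$)
$t{\left(Z \right)} = Z$ ($t{\left(Z \right)} = \frac{Z + Z}{2} = \frac{2 Z}{2} = Z$)
$U = i \sqrt{1846}$ ($U = \sqrt{-1846} = i \sqrt{1846} \approx 42.965 i$)
$W{\left(c \right)} = 1$ ($W{\left(c \right)} = \frac{c}{c} = 1$)
$o = 1463$ ($o = -5 + \left(1 - -1467\right) = -5 + \left(1 + 1467\right) = -5 + 1468 = 1463$)
$U - o = i \sqrt{1846} - 1463 = -1463 + i \sqrt{1846}$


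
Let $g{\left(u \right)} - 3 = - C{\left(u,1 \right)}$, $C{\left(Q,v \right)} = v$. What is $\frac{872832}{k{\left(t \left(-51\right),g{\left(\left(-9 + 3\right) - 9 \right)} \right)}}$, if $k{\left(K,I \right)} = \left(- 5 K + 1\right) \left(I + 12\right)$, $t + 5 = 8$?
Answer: $\frac{218208}{2681} \approx 81.391$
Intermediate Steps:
$t = 3$ ($t = -5 + 8 = 3$)
$g{\left(u \right)} = 2$ ($g{\left(u \right)} = 3 - 1 = 2$)
$k{\left(K,I \right)} = \left(1 - 5 K\right) \left(12 + I\right)$
$\frac{872832}{k{\left(t \left(-51\right),g{\left(\left(-9 + 3\right) - 9 \right)} \right)}} = \frac{872832}{12 + 2 - 60 \cdot 3 \left(-51\right) - 10 \cdot 3 \left(-51\right)} = \frac{872832}{12 + 2 - -9180 - 10 \left(-153\right)} = \frac{872832}{12 + 2 + 9180 + 1530} = \frac{872832}{10724} = 872832 \cdot \frac{1}{10724} = \frac{218208}{2681}$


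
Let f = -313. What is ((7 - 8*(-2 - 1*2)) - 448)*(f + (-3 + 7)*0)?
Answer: 128017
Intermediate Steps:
((7 - 8*(-2 - 1*2)) - 448)*(f + (-3 + 7)*0) = ((7 - 8*(-2 - 1*2)) - 448)*(-313 + (-3 + 7)*0) = ((7 - 8*(-2 - 2)) - 448)*(-313 + 4*0) = ((7 - 8*(-4)) - 448)*(-313 + 0) = ((7 + 32) - 448)*(-313) = (39 - 448)*(-313) = -409*(-313) = 128017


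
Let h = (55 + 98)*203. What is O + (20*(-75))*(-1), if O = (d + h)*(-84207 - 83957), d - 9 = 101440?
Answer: -22283073812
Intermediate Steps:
d = 101449 (d = 9 + 101440 = 101449)
h = 31059 (h = 153*203 = 31059)
O = -22283075312 (O = (101449 + 31059)*(-84207 - 83957) = 132508*(-168164) = -22283075312)
O + (20*(-75))*(-1) = -22283075312 + (20*(-75))*(-1) = -22283075312 - 1500*(-1) = -22283075312 + 1500 = -22283073812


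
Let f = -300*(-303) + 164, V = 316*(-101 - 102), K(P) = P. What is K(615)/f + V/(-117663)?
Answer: 844848031/1530694776 ≈ 0.55194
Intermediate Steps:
V = -64148 (V = 316*(-203) = -64148)
f = 91064 (f = 90900 + 164 = 91064)
K(615)/f + V/(-117663) = 615/91064 - 64148/(-117663) = 615*(1/91064) - 64148*(-1/117663) = 615/91064 + 9164/16809 = 844848031/1530694776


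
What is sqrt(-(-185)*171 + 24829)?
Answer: 4*sqrt(3529) ≈ 237.62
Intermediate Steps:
sqrt(-(-185)*171 + 24829) = sqrt(-185*(-171) + 24829) = sqrt(31635 + 24829) = sqrt(56464) = 4*sqrt(3529)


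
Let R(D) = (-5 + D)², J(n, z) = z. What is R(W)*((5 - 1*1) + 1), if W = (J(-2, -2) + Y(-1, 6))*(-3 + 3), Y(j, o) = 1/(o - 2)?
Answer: 125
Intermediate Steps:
Y(j, o) = 1/(-2 + o)
W = 0 (W = (-2 + 1/(-2 + 6))*(-3 + 3) = (-2 + 1/4)*0 = (-2 + ¼)*0 = -7/4*0 = 0)
R(W)*((5 - 1*1) + 1) = (-5 + 0)²*((5 - 1*1) + 1) = (-5)²*((5 - 1) + 1) = 25*(4 + 1) = 25*5 = 125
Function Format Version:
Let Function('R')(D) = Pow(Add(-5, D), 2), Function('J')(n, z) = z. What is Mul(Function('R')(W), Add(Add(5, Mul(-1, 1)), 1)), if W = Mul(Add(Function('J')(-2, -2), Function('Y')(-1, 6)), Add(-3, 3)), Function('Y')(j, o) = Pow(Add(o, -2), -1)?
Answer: 125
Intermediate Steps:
Function('Y')(j, o) = Pow(Add(-2, o), -1)
W = 0 (W = Mul(Add(-2, Pow(Add(-2, 6), -1)), Add(-3, 3)) = Mul(Add(-2, Pow(4, -1)), 0) = Mul(Add(-2, Rational(1, 4)), 0) = Mul(Rational(-7, 4), 0) = 0)
Mul(Function('R')(W), Add(Add(5, Mul(-1, 1)), 1)) = Mul(Pow(Add(-5, 0), 2), Add(Add(5, Mul(-1, 1)), 1)) = Mul(Pow(-5, 2), Add(Add(5, -1), 1)) = Mul(25, Add(4, 1)) = Mul(25, 5) = 125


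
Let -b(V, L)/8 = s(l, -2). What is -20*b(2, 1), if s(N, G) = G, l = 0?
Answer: -320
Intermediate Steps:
b(V, L) = 16 (b(V, L) = -8*(-2) = 16)
-20*b(2, 1) = -20*16 = -320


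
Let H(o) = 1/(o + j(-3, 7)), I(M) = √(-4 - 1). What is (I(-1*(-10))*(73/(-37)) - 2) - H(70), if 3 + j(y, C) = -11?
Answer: -113/56 - 73*I*√5/37 ≈ -2.0179 - 4.4117*I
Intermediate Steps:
j(y, C) = -14 (j(y, C) = -3 - 11 = -14)
I(M) = I*√5 (I(M) = √(-5) = I*√5)
H(o) = 1/(-14 + o) (H(o) = 1/(o - 14) = 1/(-14 + o))
(I(-1*(-10))*(73/(-37)) - 2) - H(70) = ((I*√5)*(73/(-37)) - 2) - 1/(-14 + 70) = ((I*√5)*(73*(-1/37)) - 2) - 1/56 = ((I*√5)*(-73/37) - 2) - 1*1/56 = (-73*I*√5/37 - 2) - 1/56 = (-2 - 73*I*√5/37) - 1/56 = -113/56 - 73*I*√5/37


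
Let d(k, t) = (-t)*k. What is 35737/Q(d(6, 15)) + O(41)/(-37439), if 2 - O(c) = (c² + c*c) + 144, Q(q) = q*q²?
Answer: 1216458457/27293031000 ≈ 0.044570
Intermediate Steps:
d(k, t) = -k*t
Q(q) = q³
O(c) = -142 - 2*c² (O(c) = 2 - ((c² + c*c) + 144) = 2 - ((c² + c²) + 144) = 2 - (2*c² + 144) = 2 - (144 + 2*c²) = 2 + (-144 - 2*c²) = -142 - 2*c²)
35737/Q(d(6, 15)) + O(41)/(-37439) = 35737/((-1*6*15)³) + (-142 - 2*41²)/(-37439) = 35737/((-90)³) + (-142 - 2*1681)*(-1/37439) = 35737/(-729000) + (-142 - 3362)*(-1/37439) = 35737*(-1/729000) - 3504*(-1/37439) = -35737/729000 + 3504/37439 = 1216458457/27293031000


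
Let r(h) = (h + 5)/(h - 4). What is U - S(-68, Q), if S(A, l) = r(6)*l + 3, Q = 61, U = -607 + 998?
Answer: 105/2 ≈ 52.500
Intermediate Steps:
U = 391
r(h) = (5 + h)/(-4 + h)
S(A, l) = 3 + 11*l/2 (S(A, l) = ((5 + 6)/(-4 + 6))*l + 3 = (11/2)*l + 3 = ((½)*11)*l + 3 = 11*l/2 + 3 = 3 + 11*l/2)
U - S(-68, Q) = 391 - (3 + (11/2)*61) = 391 - (3 + 671/2) = 391 - 1*677/2 = 391 - 677/2 = 105/2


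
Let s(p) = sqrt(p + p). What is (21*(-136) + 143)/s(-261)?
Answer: 2713*I*sqrt(58)/174 ≈ 118.74*I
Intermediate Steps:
s(p) = sqrt(2)*sqrt(p) (s(p) = sqrt(2*p) = sqrt(2)*sqrt(p))
(21*(-136) + 143)/s(-261) = (21*(-136) + 143)/((sqrt(2)*sqrt(-261))) = (-2856 + 143)/((sqrt(2)*(3*I*sqrt(29)))) = -2713*(-I*sqrt(58)/174) = -(-2713)*I*sqrt(58)/174 = 2713*I*sqrt(58)/174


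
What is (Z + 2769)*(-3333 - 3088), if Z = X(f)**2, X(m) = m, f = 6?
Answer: -18010905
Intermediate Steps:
Z = 36 (Z = 6**2 = 36)
(Z + 2769)*(-3333 - 3088) = (36 + 2769)*(-3333 - 3088) = 2805*(-6421) = -18010905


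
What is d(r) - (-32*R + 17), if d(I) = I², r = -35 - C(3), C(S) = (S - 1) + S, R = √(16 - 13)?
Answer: 1583 + 32*√3 ≈ 1638.4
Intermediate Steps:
R = √3 ≈ 1.7320
C(S) = -1 + 2*S (C(S) = (-1 + S) + S = -1 + 2*S)
r = -40 (r = -35 - (-1 + 2*3) = -35 - (-1 + 6) = -35 - 1*5 = -35 - 5 = -40)
d(r) - (-32*R + 17) = (-40)² - (-32*√3 + 17) = 1600 - (17 - 32*√3) = 1600 + (-17 + 32*√3) = 1583 + 32*√3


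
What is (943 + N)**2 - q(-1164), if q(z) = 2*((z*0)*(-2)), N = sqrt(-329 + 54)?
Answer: 888974 + 9430*I*sqrt(11) ≈ 8.8897e+5 + 31276.0*I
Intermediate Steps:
N = 5*I*sqrt(11) (N = sqrt(-275) = 5*I*sqrt(11) ≈ 16.583*I)
q(z) = 0 (q(z) = 2*(0*(-2)) = 2*0 = 0)
(943 + N)**2 - q(-1164) = (943 + 5*I*sqrt(11))**2 - 1*0 = (943 + 5*I*sqrt(11))**2 + 0 = (943 + 5*I*sqrt(11))**2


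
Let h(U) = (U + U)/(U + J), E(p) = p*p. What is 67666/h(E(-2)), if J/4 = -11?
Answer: -338330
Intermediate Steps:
J = -44 (J = 4*(-11) = -44)
E(p) = p²
h(U) = 2*U/(-44 + U) (h(U) = (U + U)/(U - 44) = (2*U)/(-44 + U) = 2*U/(-44 + U))
67666/h(E(-2)) = 67666/((2*(-2)²/(-44 + (-2)²))) = 67666/((2*4/(-44 + 4))) = 67666/((2*4/(-40))) = 67666/((2*4*(-1/40))) = 67666/(-⅕) = 67666*(-5) = -338330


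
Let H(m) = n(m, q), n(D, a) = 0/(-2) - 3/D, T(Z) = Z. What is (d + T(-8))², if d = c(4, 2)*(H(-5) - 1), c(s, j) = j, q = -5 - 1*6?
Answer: 1936/25 ≈ 77.440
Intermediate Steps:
q = -11 (q = -5 - 6 = -11)
n(D, a) = -3/D (n(D, a) = 0*(-½) - 3/D = 0 - 3/D = -3/D)
H(m) = -3/m
d = -⅘ (d = 2*(-3/(-5) - 1) = 2*(-3*(-⅕) - 1) = 2*(⅗ - 1) = 2*(-⅖) = -⅘ ≈ -0.80000)
(d + T(-8))² = (-⅘ - 8)² = (-44/5)² = 1936/25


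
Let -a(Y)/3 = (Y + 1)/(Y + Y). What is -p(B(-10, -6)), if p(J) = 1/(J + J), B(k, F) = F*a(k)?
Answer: -5/81 ≈ -0.061728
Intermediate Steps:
a(Y) = -3*(1 + Y)/(2*Y) (a(Y) = -3*(Y + 1)/(Y + Y) = -3*(1 + Y)/(2*Y))
B(k, F) = 3*F*(-1 - k)/(2*k) (B(k, F) = F*(3*(-1 - k)/(2*k)) = 3*F*(-1 - k)/(2*k))
p(J) = 1/(2*J)
-p(B(-10, -6)) = -1/(2*((-3/2*(-6)*(1 - 10)/(-10)))) = -1/(2*((-3/2*(-6)*(-⅒)*(-9)))) = -1/(2*81/10) = -10/(2*81) = -1*5/81 = -5/81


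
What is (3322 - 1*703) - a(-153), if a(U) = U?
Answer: 2772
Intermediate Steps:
(3322 - 1*703) - a(-153) = (3322 - 1*703) - 1*(-153) = (3322 - 703) + 153 = 2619 + 153 = 2772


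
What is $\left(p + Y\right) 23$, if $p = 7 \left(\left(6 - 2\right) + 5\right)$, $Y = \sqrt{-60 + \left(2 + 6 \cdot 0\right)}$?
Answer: $1449 + 23 i \sqrt{58} \approx 1449.0 + 175.16 i$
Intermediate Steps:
$Y = i \sqrt{58}$ ($Y = \sqrt{-60 + \left(2 + 0\right)} = \sqrt{-60 + 2} = \sqrt{-58} = i \sqrt{58} \approx 7.6158 i$)
$p = 63$ ($p = 7 \left(\left(6 - 2\right) + 5\right) = 7 \left(4 + 5\right) = 7 \cdot 9 = 63$)
$\left(p + Y\right) 23 = \left(63 + i \sqrt{58}\right) 23 = 1449 + 23 i \sqrt{58}$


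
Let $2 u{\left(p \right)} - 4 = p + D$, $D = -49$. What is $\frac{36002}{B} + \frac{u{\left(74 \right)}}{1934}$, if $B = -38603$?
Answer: $- \frac{138136249}{149316404} \approx -0.92512$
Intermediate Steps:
$u{\left(p \right)} = - \frac{45}{2} + \frac{p}{2}$ ($u{\left(p \right)} = 2 + \frac{p - 49}{2} = 2 + \frac{-49 + p}{2} = 2 + \left(- \frac{49}{2} + \frac{p}{2}\right) = - \frac{45}{2} + \frac{p}{2}$)
$\frac{36002}{B} + \frac{u{\left(74 \right)}}{1934} = \frac{36002}{-38603} + \frac{- \frac{45}{2} + \frac{1}{2} \cdot 74}{1934} = 36002 \left(- \frac{1}{38603}\right) + \left(- \frac{45}{2} + 37\right) \frac{1}{1934} = - \frac{36002}{38603} + \frac{29}{2} \cdot \frac{1}{1934} = - \frac{36002}{38603} + \frac{29}{3868} = - \frac{138136249}{149316404}$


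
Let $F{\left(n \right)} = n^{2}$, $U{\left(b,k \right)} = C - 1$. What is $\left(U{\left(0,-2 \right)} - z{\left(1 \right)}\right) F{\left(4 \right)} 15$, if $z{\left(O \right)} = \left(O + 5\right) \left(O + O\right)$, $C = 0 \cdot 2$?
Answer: $-3120$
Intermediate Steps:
$C = 0$
$U{\left(b,k \right)} = -1$ ($U{\left(b,k \right)} = 0 - 1 = -1$)
$z{\left(O \right)} = 2 O \left(5 + O\right)$ ($z{\left(O \right)} = \left(5 + O\right) 2 O = 2 O \left(5 + O\right)$)
$\left(U{\left(0,-2 \right)} - z{\left(1 \right)}\right) F{\left(4 \right)} 15 = \left(-1 - 2 \cdot 1 \left(5 + 1\right)\right) 4^{2} \cdot 15 = \left(-1 - 2 \cdot 1 \cdot 6\right) 16 \cdot 15 = \left(-1 - 12\right) 16 \cdot 15 = \left(-13\right) 16 \cdot 15 = \left(-208\right) 15 = -3120$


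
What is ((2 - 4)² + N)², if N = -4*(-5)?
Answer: 576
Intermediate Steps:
N = 20
((2 - 4)² + N)² = ((2 - 4)² + 20)² = ((-2)² + 20)² = (4 + 20)² = 24² = 576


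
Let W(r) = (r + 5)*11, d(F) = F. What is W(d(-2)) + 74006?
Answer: 74039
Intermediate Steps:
W(r) = 55 + 11*r (W(r) = (5 + r)*11 = 55 + 11*r)
W(d(-2)) + 74006 = (55 + 11*(-2)) + 74006 = (55 - 22) + 74006 = 33 + 74006 = 74039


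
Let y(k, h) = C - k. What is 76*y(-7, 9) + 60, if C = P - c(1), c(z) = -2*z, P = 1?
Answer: 820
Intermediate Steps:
C = 3 (C = 1 - (-2) = 1 - 1*(-2) = 1 + 2 = 3)
y(k, h) = 3 - k
76*y(-7, 9) + 60 = 76*(3 - 1*(-7)) + 60 = 76*(3 + 7) + 60 = 76*10 + 60 = 760 + 60 = 820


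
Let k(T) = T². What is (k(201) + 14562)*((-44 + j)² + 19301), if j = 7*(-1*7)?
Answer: 1536215850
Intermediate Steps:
j = -49 (j = 7*(-7) = -49)
(k(201) + 14562)*((-44 + j)² + 19301) = (201² + 14562)*((-44 - 49)² + 19301) = (40401 + 14562)*((-93)² + 19301) = 54963*(8649 + 19301) = 54963*27950 = 1536215850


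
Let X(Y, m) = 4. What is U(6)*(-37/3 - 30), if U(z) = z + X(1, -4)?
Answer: -1270/3 ≈ -423.33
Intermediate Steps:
U(z) = 4 + z (U(z) = z + 4 = 4 + z)
U(6)*(-37/3 - 30) = (4 + 6)*(-37/3 - 30) = 10*(-37*1/3 - 30) = 10*(-37/3 - 30) = 10*(-127/3) = -1270/3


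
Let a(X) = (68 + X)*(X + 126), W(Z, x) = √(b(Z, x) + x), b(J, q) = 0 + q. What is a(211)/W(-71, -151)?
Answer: -94023*I*√302/302 ≈ -5410.4*I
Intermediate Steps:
b(J, q) = q
W(Z, x) = √2*√x (W(Z, x) = √(x + x) = √(2*x) = √2*√x)
a(X) = (68 + X)*(126 + X)
a(211)/W(-71, -151) = (8568 + 211² + 194*211)/((√2*√(-151))) = (8568 + 44521 + 40934)/((√2*(I*√151))) = 94023/((I*√302)) = 94023*(-I*√302/302) = -94023*I*√302/302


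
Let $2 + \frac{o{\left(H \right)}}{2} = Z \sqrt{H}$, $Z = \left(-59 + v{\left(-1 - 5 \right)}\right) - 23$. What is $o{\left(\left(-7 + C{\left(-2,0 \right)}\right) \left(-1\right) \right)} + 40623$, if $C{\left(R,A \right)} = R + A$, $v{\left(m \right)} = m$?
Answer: $40091$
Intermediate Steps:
$C{\left(R,A \right)} = A + R$
$Z = -88$ ($Z = \left(-59 - 6\right) - 23 = -65 - 23 = -88$)
$o{\left(H \right)} = -4 - 176 \sqrt{H}$ ($o{\left(H \right)} = -4 + 2 \left(- 88 \sqrt{H}\right) = -4 - 176 \sqrt{H}$)
$o{\left(\left(-7 + C{\left(-2,0 \right)}\right) \left(-1\right) \right)} + 40623 = \left(-4 - 176 \sqrt{\left(-7 + \left(0 - 2\right)\right) \left(-1\right)}\right) + 40623 = \left(-4 - 176 \sqrt{\left(-7 - 2\right) \left(-1\right)}\right) + 40623 = \left(-4 - 176 \sqrt{\left(-9\right) \left(-1\right)}\right) + 40623 = \left(-4 - 176 \sqrt{9}\right) + 40623 = \left(-4 - 528\right) + 40623 = -532 + 40623 = 40091$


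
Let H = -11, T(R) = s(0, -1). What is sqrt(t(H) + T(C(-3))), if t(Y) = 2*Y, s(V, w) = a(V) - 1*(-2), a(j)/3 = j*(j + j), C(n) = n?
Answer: 2*I*sqrt(5) ≈ 4.4721*I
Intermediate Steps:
a(j) = 6*j**2 (a(j) = 3*(j*(j + j)) = 3*(j*(2*j)) = 3*(2*j**2) = 6*j**2)
s(V, w) = 2 + 6*V**2 (s(V, w) = 6*V**2 - 1*(-2) = 6*V**2 + 2 = 2 + 6*V**2)
T(R) = 2 (T(R) = 2 + 6*0**2 = 2 + 6*0 = 2 + 0 = 2)
sqrt(t(H) + T(C(-3))) = sqrt(2*(-11) + 2) = sqrt(-22 + 2) = sqrt(-20) = 2*I*sqrt(5)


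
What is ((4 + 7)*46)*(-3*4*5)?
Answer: -30360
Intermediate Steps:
((4 + 7)*46)*(-3*4*5) = (11*46)*(-12*5) = 506*(-60) = -30360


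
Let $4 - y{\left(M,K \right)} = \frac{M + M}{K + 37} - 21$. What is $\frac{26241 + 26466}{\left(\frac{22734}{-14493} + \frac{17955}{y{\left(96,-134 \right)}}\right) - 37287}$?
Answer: $- \frac{222120070663}{154338451530} \approx -1.4392$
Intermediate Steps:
$y{\left(M,K \right)} = 25 - \frac{2 M}{37 + K}$ ($y{\left(M,K \right)} = 4 - \left(\frac{M + M}{K + 37} - 21\right) = 4 - \left(\frac{2 M}{37 + K} - 21\right) = 4 - \left(-21 + \frac{2 M}{37 + K}\right) = 25 - \frac{2 M}{37 + K}$)
$\frac{26241 + 26466}{\left(\frac{22734}{-14493} + \frac{17955}{y{\left(96,-134 \right)}}\right) - 37287} = \frac{26241 + 26466}{\left(\frac{22734}{-14493} + \frac{17955}{\frac{1}{37 - 134} \left(925 - 192 + 25 \left(-134\right)\right)}\right) - 37287} = \frac{52707}{\left(22734 \left(- \frac{1}{14493}\right) + \frac{17955}{\frac{1}{-97} \left(925 - 192 - 3350\right)}\right) - 37287} = \frac{52707}{\left(- \frac{7578}{4831} + \frac{17955}{\left(- \frac{1}{97}\right) \left(-2617\right)}\right) - 37287} = \frac{52707}{\left(- \frac{7578}{4831} + \frac{17955}{\frac{2617}{97}}\right) - 37287} = \frac{52707}{\left(- \frac{7578}{4831} + 17955 \cdot \frac{97}{2617}\right) - 37287} = \frac{52707}{\left(- \frac{7578}{4831} + \frac{1741635}{2617}\right) - 37287} = \frac{52707}{\frac{8394007059}{12642727} - 37287} = \frac{52707}{- \frac{463015354590}{12642727}} = 52707 \left(- \frac{12642727}{463015354590}\right) = - \frac{222120070663}{154338451530}$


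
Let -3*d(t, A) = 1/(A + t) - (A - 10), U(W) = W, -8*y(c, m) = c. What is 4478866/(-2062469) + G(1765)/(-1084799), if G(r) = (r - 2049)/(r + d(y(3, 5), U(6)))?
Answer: -1156785932347370798/532687356172837597 ≈ -2.1716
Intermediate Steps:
y(c, m) = -c/8
d(t, A) = -10/3 - 1/(3*(A + t)) + A/3 (d(t, A) = -(1/(A + t) - (A - 10))/3 = -(1/(A + t) - (-10 + A))/3 = -(1/(A + t) + (10 - A))/3 = -(10 + 1/(A + t) - A)/3 = -10/3 - 1/(3*(A + t)) + A/3)
G(r) = (-2049 + r)/(-188/135 + r) (G(r) = (r - 2049)/(r + (-1 + 6**2 - 10*6 - (-5)*3/4 + 6*(-1/8*3))/(3*(6 - 1/8*3))) = (-2049 + r)/(r + (-1 + 36 - 60 - 10*(-3/8) + 6*(-3/8))/(3*(6 - 3/8))) = (-2049 + r)/(r + (-1 + 36 - 60 + 15/4 - 9/4)/(3*(45/8))) = (-2049 + r)/(r + (1/3)*(8/45)*(-47/2)) = (-2049 + r)/(r - 188/135) = (-2049 + r)/(-188/135 + r))
4478866/(-2062469) + G(1765)/(-1084799) = 4478866/(-2062469) + (135*(-2049 + 1765)/(-188 + 135*1765))/(-1084799) = 4478866*(-1/2062469) + (135*(-284)/(-188 + 238275))*(-1/1084799) = -4478866/2062469 + (135*(-284)/238087)*(-1/1084799) = -4478866/2062469 + (135*(1/238087)*(-284))*(-1/1084799) = -4478866/2062469 - 38340/238087*(-1/1084799) = -4478866/2062469 + 38340/258276539513 = -1156785932347370798/532687356172837597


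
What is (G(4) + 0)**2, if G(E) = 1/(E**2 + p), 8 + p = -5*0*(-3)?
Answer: 1/64 ≈ 0.015625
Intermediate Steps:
p = -8 (p = -8 - 5*0*(-3) = -8 + 0*(-3) = -8 + 0 = -8)
G(E) = 1/(-8 + E**2) (G(E) = 1/(E**2 - 8) = 1/(-8 + E**2))
(G(4) + 0)**2 = (1/(-8 + 4**2) + 0)**2 = (1/(-8 + 16) + 0)**2 = (1/8 + 0)**2 = (1/8)**2 = 1/64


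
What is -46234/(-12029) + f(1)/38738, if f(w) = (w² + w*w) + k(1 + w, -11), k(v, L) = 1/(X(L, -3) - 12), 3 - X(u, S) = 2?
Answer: 2814484603/732253346 ≈ 3.8436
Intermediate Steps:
X(u, S) = 1 (X(u, S) = 3 - 1*2 = 3 - 2 = 1)
k(v, L) = -1/11 (k(v, L) = 1/(1 - 12) = 1/(-11) = -1/11)
f(w) = -1/11 + 2*w² (f(w) = (w² + w*w) - 1/11 = (w² + w²) - 1/11 = 2*w² - 1/11 = -1/11 + 2*w²)
-46234/(-12029) + f(1)/38738 = -46234/(-12029) + (-1/11 + 2*1²)/38738 = -46234*(-1/12029) + (-1/11 + 2*1)*(1/38738) = 46234/12029 + (-1/11 + 2)*(1/38738) = 46234/12029 + (21/11)*(1/38738) = 46234/12029 + 3/60874 = 2814484603/732253346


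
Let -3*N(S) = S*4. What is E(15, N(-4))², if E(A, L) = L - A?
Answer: 841/9 ≈ 93.444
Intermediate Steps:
N(S) = -4*S/3 (N(S) = -S*4/3 = -4*S/3)
E(15, N(-4))² = (-4/3*(-4) - 1*15)² = (16/3 - 15)² = (-29/3)² = 841/9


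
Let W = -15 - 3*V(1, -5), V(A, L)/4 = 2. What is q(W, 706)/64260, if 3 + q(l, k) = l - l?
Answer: -1/21420 ≈ -4.6685e-5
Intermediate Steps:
V(A, L) = 8 (V(A, L) = 4*2 = 8)
W = -39 (W = -15 - 3*8 = -15 - 24 = -39)
q(l, k) = -3 (q(l, k) = -3 + (l - l) = -3 + 0 = -3)
q(W, 706)/64260 = -3/64260 = -3*1/64260 = -1/21420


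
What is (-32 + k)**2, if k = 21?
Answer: 121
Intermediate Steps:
(-32 + k)**2 = (-32 + 21)**2 = (-11)**2 = 121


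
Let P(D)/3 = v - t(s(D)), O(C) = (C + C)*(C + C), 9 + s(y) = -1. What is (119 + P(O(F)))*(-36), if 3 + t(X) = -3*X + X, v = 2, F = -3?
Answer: -2664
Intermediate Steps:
s(y) = -10 (s(y) = -9 - 1 = -10)
t(X) = -3 - 2*X (t(X) = -3 + (-3*X + X) = -3 - 2*X)
O(C) = 4*C**2 (O(C) = (2*C)*(2*C) = 4*C**2)
P(D) = -45 (P(D) = 3*(2 - (-3 - 2*(-10))) = 3*(2 - (-3 + 20)) = 3*(2 - 1*17) = 3*(2 - 17) = 3*(-15) = -45)
(119 + P(O(F)))*(-36) = (119 - 45)*(-36) = 74*(-36) = -2664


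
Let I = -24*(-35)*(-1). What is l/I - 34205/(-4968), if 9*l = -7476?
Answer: 195589/24840 ≈ 7.8740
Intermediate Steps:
l = -2492/3 (l = (1/9)*(-7476) = -2492/3 ≈ -830.67)
I = -840 (I = 840*(-1) = -840)
l/I - 34205/(-4968) = -2492/3/(-840) - 34205/(-4968) = -2492/3*(-1/840) - 34205*(-1/4968) = 89/90 + 34205/4968 = 195589/24840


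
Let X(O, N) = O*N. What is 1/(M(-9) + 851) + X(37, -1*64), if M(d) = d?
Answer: -1993855/842 ≈ -2368.0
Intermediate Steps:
X(O, N) = N*O
1/(M(-9) + 851) + X(37, -1*64) = 1/(-9 + 851) - 1*64*37 = 1/842 - 64*37 = 1/842 - 2368 = -1993855/842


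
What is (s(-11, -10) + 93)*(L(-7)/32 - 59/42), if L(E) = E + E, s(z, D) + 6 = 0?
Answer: -17951/112 ≈ -160.28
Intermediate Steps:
s(z, D) = -6 (s(z, D) = -6 + 0 = -6)
L(E) = 2*E
(s(-11, -10) + 93)*(L(-7)/32 - 59/42) = (-6 + 93)*((2*(-7))/32 - 59/42) = 87*(-14*1/32 - 59*1/42) = 87*(-7/16 - 59/42) = 87*(-619/336) = -17951/112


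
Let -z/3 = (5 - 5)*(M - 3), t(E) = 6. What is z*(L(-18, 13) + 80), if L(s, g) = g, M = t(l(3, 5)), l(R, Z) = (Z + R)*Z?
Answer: 0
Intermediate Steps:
l(R, Z) = Z*(R + Z) (l(R, Z) = (R + Z)*Z = Z*(R + Z))
M = 6
z = 0 (z = -3*(5 - 5)*(6 - 3) = -0*3 = -3*0 = 0)
z*(L(-18, 13) + 80) = 0*(13 + 80) = 0*93 = 0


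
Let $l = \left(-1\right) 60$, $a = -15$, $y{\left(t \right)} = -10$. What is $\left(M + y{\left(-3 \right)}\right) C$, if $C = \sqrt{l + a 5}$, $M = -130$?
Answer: $- 420 i \sqrt{15} \approx - 1626.7 i$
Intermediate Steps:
$l = -60$
$C = 3 i \sqrt{15}$ ($C = \sqrt{-60 - 75} = \sqrt{-135} = 3 i \sqrt{15} \approx 11.619 i$)
$\left(M + y{\left(-3 \right)}\right) C = \left(-130 - 10\right) 3 i \sqrt{15} = - 140 \cdot 3 i \sqrt{15} = - 420 i \sqrt{15}$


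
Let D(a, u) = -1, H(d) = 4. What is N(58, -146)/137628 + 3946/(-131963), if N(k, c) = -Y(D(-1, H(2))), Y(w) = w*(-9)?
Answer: -60474195/2017978196 ≈ -0.029968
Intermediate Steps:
Y(w) = -9*w
N(k, c) = -9 (N(k, c) = -(-9)*(-1) = -1*9 = -9)
N(58, -146)/137628 + 3946/(-131963) = -9/137628 + 3946/(-131963) = -9*1/137628 + 3946*(-1/131963) = -1/15292 - 3946/131963 = -60474195/2017978196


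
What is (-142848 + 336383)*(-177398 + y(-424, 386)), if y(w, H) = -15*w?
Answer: -33101839330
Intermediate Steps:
(-142848 + 336383)*(-177398 + y(-424, 386)) = (-142848 + 336383)*(-177398 - 15*(-424)) = 193535*(-177398 + 6360) = 193535*(-171038) = -33101839330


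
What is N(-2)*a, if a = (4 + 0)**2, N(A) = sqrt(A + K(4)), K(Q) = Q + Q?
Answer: 16*sqrt(6) ≈ 39.192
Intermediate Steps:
K(Q) = 2*Q
N(A) = sqrt(8 + A) (N(A) = sqrt(A + 2*4) = sqrt(A + 8) = sqrt(8 + A))
a = 16 (a = 4**2 = 16)
N(-2)*a = sqrt(8 - 2)*16 = sqrt(6)*16 = 16*sqrt(6)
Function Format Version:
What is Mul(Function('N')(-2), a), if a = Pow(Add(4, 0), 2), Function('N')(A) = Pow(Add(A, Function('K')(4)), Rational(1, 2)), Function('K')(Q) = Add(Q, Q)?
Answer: Mul(16, Pow(6, Rational(1, 2))) ≈ 39.192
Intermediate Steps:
Function('K')(Q) = Mul(2, Q)
Function('N')(A) = Pow(Add(8, A), Rational(1, 2)) (Function('N')(A) = Pow(Add(A, Mul(2, 4)), Rational(1, 2)) = Pow(Add(A, 8), Rational(1, 2)) = Pow(Add(8, A), Rational(1, 2)))
a = 16 (a = Pow(4, 2) = 16)
Mul(Function('N')(-2), a) = Mul(Pow(Add(8, -2), Rational(1, 2)), 16) = Mul(Pow(6, Rational(1, 2)), 16) = Mul(16, Pow(6, Rational(1, 2)))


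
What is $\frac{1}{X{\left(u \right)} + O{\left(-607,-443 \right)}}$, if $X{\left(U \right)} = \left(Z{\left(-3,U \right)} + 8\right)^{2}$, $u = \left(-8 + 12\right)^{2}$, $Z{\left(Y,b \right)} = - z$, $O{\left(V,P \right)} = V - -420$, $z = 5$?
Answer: $- \frac{1}{178} \approx -0.005618$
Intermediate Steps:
$O{\left(V,P \right)} = 420 + V$ ($O{\left(V,P \right)} = V + 420 = 420 + V$)
$Z{\left(Y,b \right)} = -5$ ($Z{\left(Y,b \right)} = \left(-1\right) 5 = -5$)
$u = 16$ ($u = 4^{2} = 16$)
$X{\left(U \right)} = 9$ ($X{\left(U \right)} = \left(-5 + 8\right)^{2} = 3^{2} = 9$)
$\frac{1}{X{\left(u \right)} + O{\left(-607,-443 \right)}} = \frac{1}{9 + \left(420 - 607\right)} = \frac{1}{9 - 187} = \frac{1}{-178} = - \frac{1}{178}$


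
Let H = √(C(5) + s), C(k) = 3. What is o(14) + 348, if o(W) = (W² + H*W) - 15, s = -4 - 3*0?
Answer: 529 + 14*I ≈ 529.0 + 14.0*I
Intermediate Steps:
s = -4 (s = -4 + 0 = -4)
H = I (H = √(3 - 4) = √(-1) = I ≈ 1.0*I)
o(W) = -15 + W² + I*W (o(W) = (W² + I*W) - 15 = -15 + W² + I*W)
o(14) + 348 = (-15 + 14² + I*14) + 348 = (-15 + 196 + 14*I) + 348 = (181 + 14*I) + 348 = 529 + 14*I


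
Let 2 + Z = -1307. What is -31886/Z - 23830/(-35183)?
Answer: 1153038608/46054547 ≈ 25.036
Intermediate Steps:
Z = -1309 (Z = -2 - 1307 = -1309)
-31886/Z - 23830/(-35183) = -31886/(-1309) - 23830/(-35183) = -31886*(-1/1309) - 23830*(-1/35183) = 31886/1309 + 23830/35183 = 1153038608/46054547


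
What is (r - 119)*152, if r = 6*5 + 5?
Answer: -12768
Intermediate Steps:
r = 35 (r = 30 + 5 = 35)
(r - 119)*152 = (35 - 119)*152 = -84*152 = -12768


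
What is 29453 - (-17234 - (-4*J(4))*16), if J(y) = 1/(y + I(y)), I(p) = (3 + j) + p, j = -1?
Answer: 233403/5 ≈ 46681.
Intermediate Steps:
I(p) = 2 + p (I(p) = (3 - 1) + p = 2 + p)
J(y) = 1/(2 + 2*y) (J(y) = 1/(y + (2 + y)) = 1/(2 + 2*y))
29453 - (-17234 - (-4*J(4))*16) = 29453 - (-17234 - (-2/(1 + 4))*16) = 29453 - (-17234 - (-2/5)*16) = 29453 - (-17234 - (-4*1/10)*16) = 29453 - (-17234 - (-2)*16/5) = 29453 - (-17234 - 1*(-32/5)) = 29453 - (-17234 + 32/5) = 29453 - 1*(-86138/5) = 29453 + 86138/5 = 233403/5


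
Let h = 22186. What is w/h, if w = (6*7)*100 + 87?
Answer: 4287/22186 ≈ 0.19323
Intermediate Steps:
w = 4287 (w = 42*100 + 87 = 4200 + 87 = 4287)
w/h = 4287/22186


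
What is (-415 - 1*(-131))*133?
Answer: -37772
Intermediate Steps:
(-415 - 1*(-131))*133 = (-415 + 131)*133 = -284*133 = -37772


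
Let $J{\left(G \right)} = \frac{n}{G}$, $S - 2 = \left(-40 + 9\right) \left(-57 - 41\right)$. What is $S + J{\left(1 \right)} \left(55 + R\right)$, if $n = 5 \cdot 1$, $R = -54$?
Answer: $3045$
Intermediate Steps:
$S = 3040$ ($S = 2 + \left(-40 + 9\right) \left(-57 - 41\right) = 2 - -3038 = 2 + 3038 = 3040$)
$n = 5$
$J{\left(G \right)} = \frac{5}{G}$
$S + J{\left(1 \right)} \left(55 + R\right) = 3040 + \frac{5}{1} \left(55 - 54\right) = 3040 + 5 \cdot 1 \cdot 1 = 3040 + 5 \cdot 1 = 3040 + 5 = 3045$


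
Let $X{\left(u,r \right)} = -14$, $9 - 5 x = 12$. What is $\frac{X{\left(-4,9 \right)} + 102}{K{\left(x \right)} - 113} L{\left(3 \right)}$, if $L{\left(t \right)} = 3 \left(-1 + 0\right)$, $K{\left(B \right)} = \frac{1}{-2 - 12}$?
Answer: $\frac{3696}{1583} \approx 2.3348$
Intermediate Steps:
$x = - \frac{3}{5}$ ($x = \frac{9}{5} - \frac{12}{5} = - \frac{3}{5} \approx -0.6$)
$K{\left(B \right)} = - \frac{1}{14}$ ($K{\left(B \right)} = \frac{1}{-14} = - \frac{1}{14}$)
$L{\left(t \right)} = -3$ ($L{\left(t \right)} = 3 \left(-1\right) = -3$)
$\frac{X{\left(-4,9 \right)} + 102}{K{\left(x \right)} - 113} L{\left(3 \right)} = \frac{-14 + 102}{- \frac{1}{14} - 113} \left(-3\right) = \frac{88}{- \frac{1583}{14}} \left(-3\right) = 88 \left(- \frac{14}{1583}\right) \left(-3\right) = \left(- \frac{1232}{1583}\right) \left(-3\right) = \frac{3696}{1583}$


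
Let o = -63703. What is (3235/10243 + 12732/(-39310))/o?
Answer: 1623013/12825080688995 ≈ 1.2655e-7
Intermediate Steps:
(3235/10243 + 12732/(-39310))/o = (3235/10243 + 12732/(-39310))/(-63703) = (3235*(1/10243) + 12732*(-1/39310))*(-1/63703) = (3235/10243 - 6366/19655)*(-1/63703) = -1623013/201326165*(-1/63703) = 1623013/12825080688995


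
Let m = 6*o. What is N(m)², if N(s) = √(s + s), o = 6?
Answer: 72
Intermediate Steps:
m = 36 (m = 6*6 = 36)
N(s) = √2*√s (N(s) = √(2*s) = √2*√s)
N(m)² = (√2*√36)² = (√2*6)² = (6*√2)² = 72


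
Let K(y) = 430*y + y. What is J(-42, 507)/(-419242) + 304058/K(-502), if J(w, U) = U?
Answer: -63791789785/45354018802 ≈ -1.4065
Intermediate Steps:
K(y) = 431*y
J(-42, 507)/(-419242) + 304058/K(-502) = 507/(-419242) + 304058/((431*(-502))) = 507*(-1/419242) + 304058/(-216362) = -507/419242 + 304058*(-1/216362) = -507/419242 - 152029/108181 = -63791789785/45354018802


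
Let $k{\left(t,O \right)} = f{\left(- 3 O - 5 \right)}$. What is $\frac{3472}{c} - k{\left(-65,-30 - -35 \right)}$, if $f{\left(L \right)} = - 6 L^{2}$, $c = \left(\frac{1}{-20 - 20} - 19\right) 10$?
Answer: $\frac{1812512}{761} \approx 2381.8$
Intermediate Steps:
$c = - \frac{761}{4}$ ($c = \left(\frac{1}{-40} - 19\right) 10 = \left(- \frac{1}{40} - 19\right) 10 = \left(- \frac{761}{40}\right) 10 = - \frac{761}{4} \approx -190.25$)
$k{\left(t,O \right)} = - 6 \left(-5 - 3 O\right)^{2}$ ($k{\left(t,O \right)} = - 6 \left(- 3 O - 5\right)^{2} = - 6 \left(-5 - 3 O\right)^{2}$)
$\frac{3472}{c} - k{\left(-65,-30 - -35 \right)} = \frac{3472}{- \frac{761}{4}} - - 6 \left(5 + 3 \left(-30 - -35\right)\right)^{2} = 3472 \left(- \frac{4}{761}\right) - - 6 \left(5 + 3 \left(-30 + 35\right)\right)^{2} = - \frac{13888}{761} - - 6 \left(5 + 3 \cdot 5\right)^{2} = - \frac{13888}{761} - - 6 \left(5 + 15\right)^{2} = - \frac{13888}{761} - - 6 \cdot 20^{2} = - \frac{13888}{761} - \left(-6\right) 400 = - \frac{13888}{761} - -2400 = - \frac{13888}{761} + 2400 = \frac{1812512}{761}$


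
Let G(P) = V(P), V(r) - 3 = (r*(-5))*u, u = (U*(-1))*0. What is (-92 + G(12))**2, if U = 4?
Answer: 7921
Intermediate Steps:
u = 0 (u = (4*(-1))*0 = -4*0 = 0)
V(r) = 3 (V(r) = 3 + (r*(-5))*0 = 3 - 5*r*0 = 3 + 0 = 3)
G(P) = 3
(-92 + G(12))**2 = (-92 + 3)**2 = (-89)**2 = 7921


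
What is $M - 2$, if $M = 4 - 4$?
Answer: $-2$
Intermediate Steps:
$M = 0$
$M - 2 = 0 - 2 = -2$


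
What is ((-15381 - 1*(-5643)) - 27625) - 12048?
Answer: -49411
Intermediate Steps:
((-15381 - 1*(-5643)) - 27625) - 12048 = ((-15381 + 5643) - 27625) - 12048 = (-9738 - 27625) - 12048 = -37363 - 12048 = -49411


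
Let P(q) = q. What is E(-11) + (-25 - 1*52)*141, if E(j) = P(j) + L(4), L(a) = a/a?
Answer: -10867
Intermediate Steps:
L(a) = 1
E(j) = 1 + j (E(j) = j + 1 = 1 + j)
E(-11) + (-25 - 1*52)*141 = (1 - 11) + (-25 - 1*52)*141 = -10 + (-25 - 52)*141 = -10 - 77*141 = -10 - 10857 = -10867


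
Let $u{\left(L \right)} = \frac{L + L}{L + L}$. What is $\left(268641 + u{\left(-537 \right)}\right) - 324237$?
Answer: $-55595$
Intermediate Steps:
$u{\left(L \right)} = 1$ ($u{\left(L \right)} = \frac{2 L}{2 L} = 2 L \frac{1}{2 L} = 1$)
$\left(268641 + u{\left(-537 \right)}\right) - 324237 = \left(268641 + 1\right) - 324237 = 268642 - 324237 = -55595$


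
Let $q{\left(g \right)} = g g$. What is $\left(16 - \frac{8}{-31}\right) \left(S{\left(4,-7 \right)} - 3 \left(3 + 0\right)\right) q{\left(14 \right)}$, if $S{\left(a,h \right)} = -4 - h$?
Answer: $- \frac{592704}{31} \approx -19119.0$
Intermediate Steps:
$q{\left(g \right)} = g^{2}$
$\left(16 - \frac{8}{-31}\right) \left(S{\left(4,-7 \right)} - 3 \left(3 + 0\right)\right) q{\left(14 \right)} = \left(16 - \frac{8}{-31}\right) \left(\left(-4 - -7\right) - 3 \left(3 + 0\right)\right) 14^{2} = \left(16 - - \frac{8}{31}\right) \left(\left(-4 + 7\right) - 9\right) 196 = \left(16 + \frac{8}{31}\right) \left(3 - 9\right) 196 = \frac{504}{31} \left(-6\right) 196 = \left(- \frac{3024}{31}\right) 196 = - \frac{592704}{31}$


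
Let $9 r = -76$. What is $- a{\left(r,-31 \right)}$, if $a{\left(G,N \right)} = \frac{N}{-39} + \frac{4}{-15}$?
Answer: $- \frac{103}{195} \approx -0.5282$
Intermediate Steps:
$r = - \frac{76}{9}$ ($r = \frac{1}{9} \left(-76\right) = - \frac{76}{9} \approx -8.4444$)
$a{\left(G,N \right)} = - \frac{4}{15} - \frac{N}{39}$ ($a{\left(G,N \right)} = N \left(- \frac{1}{39}\right) + 4 \left(- \frac{1}{15}\right) = - \frac{N}{39} - \frac{4}{15} = - \frac{4}{15} - \frac{N}{39}$)
$- a{\left(r,-31 \right)} = - (- \frac{4}{15} - - \frac{31}{39}) = - (- \frac{4}{15} + \frac{31}{39}) = \left(-1\right) \frac{103}{195} = - \frac{103}{195}$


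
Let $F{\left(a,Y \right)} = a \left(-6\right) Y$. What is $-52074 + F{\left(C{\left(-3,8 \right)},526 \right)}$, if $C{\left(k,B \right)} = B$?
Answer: $-77322$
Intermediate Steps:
$F{\left(a,Y \right)} = - 6 Y a$ ($F{\left(a,Y \right)} = - 6 a Y = - 6 Y a$)
$-52074 + F{\left(C{\left(-3,8 \right)},526 \right)} = -52074 - 3156 \cdot 8 = -52074 - 25248 = -77322$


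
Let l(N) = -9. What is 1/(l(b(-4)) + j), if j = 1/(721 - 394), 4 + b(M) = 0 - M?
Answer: -327/2942 ≈ -0.11115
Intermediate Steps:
b(M) = -4 - M (b(M) = -4 + (0 - M) = -4 - M)
j = 1/327 ≈ 0.0030581
1/(l(b(-4)) + j) = 1/(-9 + 1/327) = 1/(-2942/327) = -327/2942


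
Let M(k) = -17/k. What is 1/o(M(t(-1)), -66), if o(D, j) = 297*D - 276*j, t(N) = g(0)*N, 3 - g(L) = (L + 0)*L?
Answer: 1/19899 ≈ 5.0254e-5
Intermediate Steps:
g(L) = 3 - L**2 (g(L) = 3 - (L + 0)*L = 3 - L*L = 3 - L**2)
t(N) = 3*N (t(N) = (3 - 1*0**2)*N = (3 - 1*0)*N = (3 + 0)*N = 3*N)
o(D, j) = -276*j + 297*D
1/o(M(t(-1)), -66) = 1/(-276*(-66) + 297*(-17/(3*(-1)))) = 1/(18216 + 297*(-17/(-3))) = 1/(18216 + 297*(-17*(-1/3))) = 1/(18216 + 297*(17/3)) = 1/(18216 + 1683) = 1/19899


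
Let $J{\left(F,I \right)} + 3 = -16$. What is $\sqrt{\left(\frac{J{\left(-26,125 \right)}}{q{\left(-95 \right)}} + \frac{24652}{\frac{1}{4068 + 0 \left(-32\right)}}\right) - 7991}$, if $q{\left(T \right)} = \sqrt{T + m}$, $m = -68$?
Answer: $\frac{\sqrt{2664242210305 + 3097 i \sqrt{163}}}{163} \approx 10014.0 + 7.4307 \cdot 10^{-5} i$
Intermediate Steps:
$J{\left(F,I \right)} = -19$ ($J{\left(F,I \right)} = -3 - 16 = -19$)
$q{\left(T \right)} = \sqrt{-68 + T}$ ($q{\left(T \right)} = \sqrt{T - 68} = \sqrt{-68 + T}$)
$\sqrt{\left(\frac{J{\left(-26,125 \right)}}{q{\left(-95 \right)}} + \frac{24652}{\frac{1}{4068 + 0 \left(-32\right)}}\right) - 7991} = \sqrt{\left(- \frac{19}{\sqrt{-68 - 95}} + \frac{24652}{\frac{1}{4068 + 0 \left(-32\right)}}\right) - 7991} = \sqrt{\left(- \frac{19}{\sqrt{-163}} + \frac{24652}{\frac{1}{4068 + 0}}\right) - 7991} = \sqrt{\left(- \frac{19}{i \sqrt{163}} + \frac{24652}{\frac{1}{4068}}\right) - 7991} = \sqrt{\left(- 19 \left(- \frac{i \sqrt{163}}{163}\right) + 24652 \frac{1}{\frac{1}{4068}}\right) - 7991} = \sqrt{\left(\frac{19 i \sqrt{163}}{163} + 24652 \cdot 4068\right) - 7991} = \sqrt{\left(\frac{19 i \sqrt{163}}{163} + 100284336\right) - 7991} = \sqrt{\left(100284336 + \frac{19 i \sqrt{163}}{163}\right) - 7991} = \sqrt{100276345 + \frac{19 i \sqrt{163}}{163}}$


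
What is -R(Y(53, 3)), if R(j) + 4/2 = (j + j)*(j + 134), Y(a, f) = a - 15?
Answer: -13070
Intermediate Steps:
Y(a, f) = -15 + a
R(j) = -2 + 2*j*(134 + j) (R(j) = -2 + (j + j)*(j + 134) = -2 + (2*j)*(134 + j) = -2 + 2*j*(134 + j))
-R(Y(53, 3)) = -(-2 + 2*(-15 + 53)**2 + 268*(-15 + 53)) = -(-2 + 2*38**2 + 268*38) = -(-2 + 2*1444 + 10184) = -(-2 + 2888 + 10184) = -1*13070 = -13070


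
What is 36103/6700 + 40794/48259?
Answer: 2015614477/323335300 ≈ 6.2338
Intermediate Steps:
36103/6700 + 40794/48259 = 2015614477/323335300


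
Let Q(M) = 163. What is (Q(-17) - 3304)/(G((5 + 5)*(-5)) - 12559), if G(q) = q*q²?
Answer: 1047/45853 ≈ 0.022834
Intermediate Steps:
G(q) = q³
(Q(-17) - 3304)/(G((5 + 5)*(-5)) - 12559) = (163 - 3304)/(((5 + 5)*(-5))³ - 12559) = -3141/((10*(-5))³ - 12559) = -3141/((-50)³ - 12559) = -3141/(-125000 - 12559) = -3141/(-137559) = -3141*(-1/137559) = 1047/45853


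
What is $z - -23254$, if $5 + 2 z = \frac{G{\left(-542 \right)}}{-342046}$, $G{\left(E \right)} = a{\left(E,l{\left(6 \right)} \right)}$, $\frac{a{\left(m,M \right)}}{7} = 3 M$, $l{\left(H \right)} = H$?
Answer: $\frac{3976541253}{171023} \approx 23252.0$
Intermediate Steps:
$a{\left(m,M \right)} = 21 M$ ($a{\left(m,M \right)} = 7 \cdot 3 M = 21 M$)
$G{\left(E \right)} = 126$ ($G{\left(E \right)} = 21 \cdot 6 = 126$)
$z = - \frac{427589}{171023}$ ($z = - \frac{5}{2} + \frac{126 \frac{1}{-342046}}{2} = - \frac{5}{2} + \frac{126 \left(- \frac{1}{342046}\right)}{2} = - \frac{5}{2} + \frac{1}{2} \left(- \frac{63}{171023}\right) = - \frac{5}{2} - \frac{63}{342046} = - \frac{427589}{171023} \approx -2.5002$)
$z - -23254 = - \frac{427589}{171023} - -23254 = - \frac{427589}{171023} + 23254 = \frac{3976541253}{171023}$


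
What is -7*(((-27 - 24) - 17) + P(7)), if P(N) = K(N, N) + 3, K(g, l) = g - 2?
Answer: 420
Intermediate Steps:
K(g, l) = -2 + g
P(N) = 1 + N (P(N) = (-2 + N) + 3 = 1 + N)
-7*(((-27 - 24) - 17) + P(7)) = -7*(((-27 - 24) - 17) + (1 + 7)) = -7*((-51 - 17) + 8) = -7*(-68 + 8) = -7*(-60) = 420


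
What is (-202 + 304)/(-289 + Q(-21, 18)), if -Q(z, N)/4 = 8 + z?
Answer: -34/79 ≈ -0.43038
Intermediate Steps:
Q(z, N) = -32 - 4*z (Q(z, N) = -4*(8 + z) = -32 - 4*z)
(-202 + 304)/(-289 + Q(-21, 18)) = (-202 + 304)/(-289 + (-32 - 4*(-21))) = 102/(-289 + (-32 + 84)) = 102/(-289 + 52) = 102/(-237) = 102*(-1/237) = -34/79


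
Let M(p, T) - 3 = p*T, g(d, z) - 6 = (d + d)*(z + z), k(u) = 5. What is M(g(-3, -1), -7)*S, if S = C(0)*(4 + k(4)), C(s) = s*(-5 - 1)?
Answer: 0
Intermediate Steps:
C(s) = -6*s (C(s) = s*(-6) = -6*s)
g(d, z) = 6 + 4*d*z (g(d, z) = 6 + (d + d)*(z + z) = 6 + (2*d)*(2*z) = 6 + 4*d*z)
M(p, T) = 3 + T*p (M(p, T) = 3 + p*T = 3 + T*p)
S = 0 (S = (-6*0)*(4 + 5) = 0*9 = 0)
M(g(-3, -1), -7)*S = (3 - 7*(6 + 4*(-3)*(-1)))*0 = (3 - 7*(6 + 12))*0 = (3 - 7*18)*0 = (3 - 126)*0 = -123*0 = 0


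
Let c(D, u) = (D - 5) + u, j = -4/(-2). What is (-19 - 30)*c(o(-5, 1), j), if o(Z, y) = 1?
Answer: 98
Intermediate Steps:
j = 2 (j = -4*(-½) = 2)
c(D, u) = -5 + D + u (c(D, u) = (-5 + D) + u = -5 + D + u)
(-19 - 30)*c(o(-5, 1), j) = (-19 - 30)*(-5 + 1 + 2) = -49*(-2) = 98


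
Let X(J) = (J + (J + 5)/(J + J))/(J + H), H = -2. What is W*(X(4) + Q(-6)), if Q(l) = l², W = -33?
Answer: -20361/16 ≈ -1272.6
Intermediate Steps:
X(J) = (J + (5 + J)/(2*J))/(-2 + J) (X(J) = (J + (J + 5)/(J + J))/(J - 2) = (J + (5 + J)/((2*J)))/(-2 + J) = (J + (5 + J)*(1/(2*J)))/(-2 + J) = (J + (5 + J)/(2*J))/(-2 + J))
W*(X(4) + Q(-6)) = -33*((½)*(5 + 4 + 2*4²)/(4*(-2 + 4)) + (-6)²) = -33*((½)*(¼)*(5 + 4 + 2*16)/2 + 36) = -33*((½)*(¼)*(½)*(5 + 4 + 32) + 36) = -33*((½)*(¼)*(½)*41 + 36) = -33*(41/16 + 36) = -33*617/16 = -20361/16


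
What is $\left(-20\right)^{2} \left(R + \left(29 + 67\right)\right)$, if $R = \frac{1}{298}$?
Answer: $\frac{5721800}{149} \approx 38401.0$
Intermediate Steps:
$R = \frac{1}{298} \approx 0.0033557$
$\left(-20\right)^{2} \left(R + \left(29 + 67\right)\right) = \left(-20\right)^{2} \left(\frac{1}{298} + \left(29 + 67\right)\right) = 400 \left(\frac{1}{298} + 96\right) = 400 \cdot \frac{28609}{298} = \frac{5721800}{149}$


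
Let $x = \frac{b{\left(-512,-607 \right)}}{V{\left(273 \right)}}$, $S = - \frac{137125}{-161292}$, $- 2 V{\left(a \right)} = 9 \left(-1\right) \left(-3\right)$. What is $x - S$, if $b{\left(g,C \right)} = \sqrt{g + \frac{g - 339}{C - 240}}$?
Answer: $- \frac{137125}{161292} - \frac{2 i \sqrt{3029691}}{2079} \approx -0.85017 - 1.6745 i$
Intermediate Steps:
$V{\left(a \right)} = - \frac{27}{2}$ ($V{\left(a \right)} = - \frac{9 \left(-1\right) \left(-3\right)}{2} = - \frac{\left(-9\right) \left(-3\right)}{2} = \left(- \frac{1}{2}\right) 27 = - \frac{27}{2}$)
$S = \frac{137125}{161292}$ ($S = \left(-137125\right) \left(- \frac{1}{161292}\right) = \frac{137125}{161292} \approx 0.85017$)
$b{\left(g,C \right)} = \sqrt{g + \frac{-339 + g}{-240 + C}}$
$x = - \frac{2 i \sqrt{3029691}}{2079}$ ($x = \frac{\sqrt{\frac{-339 - 512 - 512 \left(-240 - 607\right)}{-240 - 607}}}{- \frac{27}{2}} = \sqrt{\frac{-339 - 512 - -433664}{-847}} \left(- \frac{2}{27}\right) = \sqrt{- \frac{-339 - 512 + 433664}{847}} \left(- \frac{2}{27}\right) = \sqrt{\left(- \frac{1}{847}\right) 432813} \left(- \frac{2}{27}\right) = \sqrt{- \frac{432813}{847}} \left(- \frac{2}{27}\right) = \frac{i \sqrt{3029691}}{77} \left(- \frac{2}{27}\right) = - \frac{2 i \sqrt{3029691}}{2079} \approx - 1.6745 i$)
$x - S = - \frac{2 i \sqrt{3029691}}{2079} - \frac{137125}{161292} = - \frac{137125}{161292} - \frac{2 i \sqrt{3029691}}{2079}$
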